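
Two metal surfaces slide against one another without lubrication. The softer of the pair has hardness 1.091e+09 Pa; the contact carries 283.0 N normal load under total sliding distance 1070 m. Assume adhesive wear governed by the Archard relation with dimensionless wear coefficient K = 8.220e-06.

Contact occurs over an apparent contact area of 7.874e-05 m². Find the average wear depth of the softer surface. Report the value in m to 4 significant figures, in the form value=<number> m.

Every step carries full float precision. Intermediates are shown rounded; one final rounding: 4 significant digits.
Restated in SI base units: W = 283.0 N, H = 1.091e+09 Pa, K = 8.220e-06.
By Archard's law, V = K·W·L/H = 8.220e-06 · 283.0 · 1070 / 1.091e+09 = 2.281e-09 m³.
Mean depth h = V/A = 2.281e-09 / 7.874e-05 = 2.897e-05 m.

value=2.897e-05 m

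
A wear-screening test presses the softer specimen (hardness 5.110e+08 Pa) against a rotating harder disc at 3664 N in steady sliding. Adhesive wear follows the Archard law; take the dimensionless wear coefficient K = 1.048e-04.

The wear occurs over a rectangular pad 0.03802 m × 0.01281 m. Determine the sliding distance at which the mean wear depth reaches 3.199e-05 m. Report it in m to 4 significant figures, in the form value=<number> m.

value=20.73 m

All working math runs at full precision — intermediate values are printed rounded — rounded once at the end to four significant digits.
Convert: Contact area A = 0.03802 m × 0.01281 m = 4.870e-04 m².
As SI base values: W = 3664 N, H = 5.110e+08 Pa, K = 1.048e-04.
Wearable volume V_lim = h_lim·A = 3.199e-05 · 4.870e-04 = 1.558e-08 m³.
Thus life L = V_lim·H/(K·W) = 1.558e-08 · 5.110e+08 / (1.048e-04 · 3664) = 20.73 m.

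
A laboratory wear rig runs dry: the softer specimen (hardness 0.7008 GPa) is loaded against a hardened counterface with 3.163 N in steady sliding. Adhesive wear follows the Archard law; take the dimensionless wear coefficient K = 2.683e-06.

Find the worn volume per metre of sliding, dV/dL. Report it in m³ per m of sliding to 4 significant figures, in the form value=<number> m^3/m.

value=1.211e-14 m^3/m

The algebra runs at exact precision. The intermediates are displayed rounded — one final rounding to 4 significant digits.
Hardness H = 0.7008 GPa = 7.008e+08 Pa.
Collected in SI base units: W = 3.163 N, H = 7.008e+08 Pa, K = 2.683e-06.
Wear rate dV/dL = K·W/H (independent of L): 2.683e-06 · 3.163 / 7.008e+08 = 1.211e-14 m³/m.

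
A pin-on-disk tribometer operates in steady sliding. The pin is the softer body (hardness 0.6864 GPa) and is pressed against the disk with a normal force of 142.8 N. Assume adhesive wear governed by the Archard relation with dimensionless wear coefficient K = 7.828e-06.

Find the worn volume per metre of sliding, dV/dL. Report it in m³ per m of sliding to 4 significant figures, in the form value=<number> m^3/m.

All working math carries full precision — intermediate values appear rounded. Rounded once at the end: 4 significant figures.
Hardness H = 0.6864 GPa = 6.864e+08 Pa.
As SI base values: W = 142.8 N, H = 6.864e+08 Pa, K = 7.828e-06.
The wear rate dV/dL = K·W/H (independent of L): 7.828e-06 · 142.8 / 6.864e+08 = 1.629e-12 m³/m.

value=1.629e-12 m^3/m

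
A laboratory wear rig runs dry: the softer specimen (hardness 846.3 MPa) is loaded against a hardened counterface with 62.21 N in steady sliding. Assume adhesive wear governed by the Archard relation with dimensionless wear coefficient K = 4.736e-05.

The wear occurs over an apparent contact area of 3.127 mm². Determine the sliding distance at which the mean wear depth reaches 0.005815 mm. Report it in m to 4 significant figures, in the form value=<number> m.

value=5.223 m

Intermediates are shown rounded. All working math holds full precision, and rounded once at the end to 4 significant figures.
Hardness H = 846.3 MPa = 8.463e+08 Pa.
Contact area A = 3.127 mm² = 3.127e-06 m².
Depth limit h_lim = 0.005815 mm = 5.815e-06 m.
Collected in SI base units: W = 62.21 N, H = 8.463e+08 Pa, K = 4.736e-05.
Limit volume V_lim = h_lim·A = 5.815e-06 · 3.127e-06 = 1.818e-11 m³.
Sliding life L = V_lim·H/(K·W) = 1.818e-11 · 8.463e+08 / (4.736e-05 · 62.21) = 5.223 m.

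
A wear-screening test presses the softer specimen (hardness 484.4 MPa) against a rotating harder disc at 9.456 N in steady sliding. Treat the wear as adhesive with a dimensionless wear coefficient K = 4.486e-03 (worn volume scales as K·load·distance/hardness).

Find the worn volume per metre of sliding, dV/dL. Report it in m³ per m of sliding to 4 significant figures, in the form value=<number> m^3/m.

value=8.757e-11 m^3/m

The algebra carries full precision; printed values are rounded, and rounded just once, at 4 significant digits.
Convert: Hardness H = 484.4 MPa = 4.844e+08 Pa.
Working in SI base units: W = 9.456 N, H = 4.844e+08 Pa, K = 4.486e-03.
Sliding wear rate dV/dL = K·W/H, so: 4.486e-03 · 9.456 / 4.844e+08 = 8.757e-11 m³/m.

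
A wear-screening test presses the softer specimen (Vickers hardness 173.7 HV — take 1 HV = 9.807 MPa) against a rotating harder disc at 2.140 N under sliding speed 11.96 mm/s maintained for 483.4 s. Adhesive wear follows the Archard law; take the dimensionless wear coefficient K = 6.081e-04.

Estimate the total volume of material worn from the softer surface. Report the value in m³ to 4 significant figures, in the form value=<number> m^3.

value=4.417e-12 m^3

All arithmetic keeps full float precision, and intermediate values are shown rounded; rounded once at the end to 4 significant digits.
Sliding speed v = 11.96 mm/s = 0.01196 m/s. Sliding distance L = v·t = 0.01196 m/s × 483.4 s = 5.781 m.
Hardness H = 173.7 HV × 9.807 MPa/HV = 1703 MPa = 1.703e+09 Pa.
Collected in SI base units: W = 2.140 N, H = 1.703e+09 Pa, K = 6.081e-04.
Worn volume V = K·W·L/H = 6.081e-04 · 2.140 · 5.781 / 1.703e+09 = 4.417e-12 m³.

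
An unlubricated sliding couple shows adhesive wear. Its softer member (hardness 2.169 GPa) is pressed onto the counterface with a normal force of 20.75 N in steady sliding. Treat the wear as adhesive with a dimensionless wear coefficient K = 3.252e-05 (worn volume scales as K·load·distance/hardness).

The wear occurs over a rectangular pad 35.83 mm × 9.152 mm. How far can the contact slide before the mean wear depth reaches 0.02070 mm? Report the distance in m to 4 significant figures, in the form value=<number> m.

The computation holds full precision — intermediates are displayed rounded; rounded once at the end: 4 significant figures.
Convert: Hardness H = 2.169 GPa = 2.169e+09 Pa.
Convert: Pad sides 35.83 mm × 9.152 mm = 0.03583 m × 0.009152 m. Contact area A = 0.03583 m × 0.009152 m = 3.279e-04 m².
Convert: Depth limit h_lim = 0.02070 mm = 2.070e-05 m.
SI base units throughout: W = 20.75 N, H = 2.169e+09 Pa, K = 3.252e-05.
Limit volume V_lim = h_lim·A = 2.070e-05 · 3.279e-04 = 6.788e-09 m³.
Inverting, life L = V_lim·H/(K·W) = 6.788e-09 · 2.169e+09 / (3.252e-05 · 20.75) = 2.182e+04 m.

value=2.182e+04 m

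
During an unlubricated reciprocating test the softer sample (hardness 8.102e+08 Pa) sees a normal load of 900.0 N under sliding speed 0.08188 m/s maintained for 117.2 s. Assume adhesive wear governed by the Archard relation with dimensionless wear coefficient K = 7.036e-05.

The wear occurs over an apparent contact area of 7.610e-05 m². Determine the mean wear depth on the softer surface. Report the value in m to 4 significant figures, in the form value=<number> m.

Each operation keeps full float precision. The intermediates are printed rounded, and rounded just once: four significant figures.
The distance L = v·t = 0.08188 m/s × 117.2 s = 9.596 m.
Restated in SI base units: W = 900.0 N, H = 8.102e+08 Pa, K = 7.036e-05.
Archard volume V = K·W·L/H = 7.036e-05 · 900.0 · 9.596 / 8.102e+08 = 7.500e-10 m³.
Average depth h = V/A = 7.500e-10 / 7.610e-05 = 9.856e-06 m.

value=9.856e-06 m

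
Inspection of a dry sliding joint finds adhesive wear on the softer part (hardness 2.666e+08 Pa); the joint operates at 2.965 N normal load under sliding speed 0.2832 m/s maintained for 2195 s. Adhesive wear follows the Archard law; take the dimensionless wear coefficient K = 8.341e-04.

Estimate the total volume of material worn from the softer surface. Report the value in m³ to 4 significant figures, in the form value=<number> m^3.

Quoted intermediates are rounded; the computation holds full precision; rounded once at the end: 4 significant digits.
Convert: The distance L = v·t = 0.2832 m/s × 2195 s = 621.6 m.
In SI base units, W = 2.965 N, H = 2.666e+08 Pa, K = 8.341e-04.
Volume removed: V = K·W·L/H = 8.341e-04 · 2.965 · 621.6 / 2.666e+08 = 5.766e-09 m³.

value=5.766e-09 m^3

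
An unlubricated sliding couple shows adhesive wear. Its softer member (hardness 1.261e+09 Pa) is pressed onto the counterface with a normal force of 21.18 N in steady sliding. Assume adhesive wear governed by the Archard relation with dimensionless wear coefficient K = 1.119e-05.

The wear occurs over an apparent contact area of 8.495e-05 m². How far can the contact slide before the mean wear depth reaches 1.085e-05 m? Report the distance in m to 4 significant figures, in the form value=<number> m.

value=4904 m

Each operation keeps exact precision — the intermediates are displayed rounded. Rounded just once to four significant figures.
In SI base units, W = 21.18 N, H = 1.261e+09 Pa, K = 1.119e-05.
Wearable volume V_lim = h_lim·A = 1.085e-05 · 8.495e-05 = 9.217e-10 m³.
Sliding life L = V_lim·H/(K·W) = 9.217e-10 · 1.261e+09 / (1.119e-05 · 21.18) = 4904 m.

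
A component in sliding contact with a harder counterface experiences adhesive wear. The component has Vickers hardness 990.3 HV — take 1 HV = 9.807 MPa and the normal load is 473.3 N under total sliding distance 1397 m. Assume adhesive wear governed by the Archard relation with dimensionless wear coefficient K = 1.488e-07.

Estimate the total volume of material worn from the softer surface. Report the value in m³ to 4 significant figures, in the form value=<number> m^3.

All arithmetic carries full float precision, and intermediates are shown rounded — rounded just once: 4 significant digits.
Hardness H = 990.3 HV × 9.807 MPa/HV = 9712 MPa = 9.712e+09 Pa.
SI base units throughout: W = 473.3 N, H = 9.712e+09 Pa, K = 1.488e-07.
Archard relation: V = K·W·L/H = 1.488e-07 · 473.3 · 1397 / 9.712e+09 = 1.013e-11 m³.

value=1.013e-11 m^3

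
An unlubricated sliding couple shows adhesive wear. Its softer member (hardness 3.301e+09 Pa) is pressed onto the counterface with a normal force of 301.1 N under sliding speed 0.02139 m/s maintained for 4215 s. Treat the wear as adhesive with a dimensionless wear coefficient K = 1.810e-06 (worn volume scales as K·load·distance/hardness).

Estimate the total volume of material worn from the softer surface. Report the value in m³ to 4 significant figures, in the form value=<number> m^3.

value=1.489e-11 m^3

Shown intermediates are rounded; the computation holds exact precision. Rounded once at the end: four significant digits.
Convert: Sliding distance L = v·t = 0.02139 m/s × 4215 s = 90.16 m.
Expressed in SI base units: W = 301.1 N, H = 3.301e+09 Pa, K = 1.810e-06.
Archard relation: V = K·W·L/H = 1.810e-06 · 301.1 · 90.16 / 3.301e+09 = 1.489e-11 m³.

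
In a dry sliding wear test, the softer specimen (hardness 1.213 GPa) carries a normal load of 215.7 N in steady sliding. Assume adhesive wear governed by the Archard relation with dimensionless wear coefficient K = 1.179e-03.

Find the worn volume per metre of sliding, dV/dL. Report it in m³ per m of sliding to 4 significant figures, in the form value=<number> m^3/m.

Every step holds full float precision, and displayed values are rounded — a single final rounding, at 4 significant figures.
Convert: Hardness H = 1.213 GPa = 1.213e+09 Pa.
Working in SI base units: W = 215.7 N, H = 1.213e+09 Pa, K = 1.179e-03.
Wear rate dV/dL = K·W/H: 1.179e-03 · 215.7 / 1.213e+09 = 2.097e-10 m³/m.

value=2.097e-10 m^3/m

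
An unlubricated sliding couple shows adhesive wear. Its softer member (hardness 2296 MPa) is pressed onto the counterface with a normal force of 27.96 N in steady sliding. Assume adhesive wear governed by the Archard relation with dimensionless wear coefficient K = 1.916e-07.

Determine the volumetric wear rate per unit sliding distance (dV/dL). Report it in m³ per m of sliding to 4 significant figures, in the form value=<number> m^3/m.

The algebra carries exact precision. Intermediate values are printed rounded, and a lone final rounding: 4 significant digits.
Hardness H = 2296 MPa = 2.296e+09 Pa.
SI base units throughout: W = 27.96 N, H = 2.296e+09 Pa, K = 1.916e-07.
Rate of wear dV/dL = K·W/H — distance-free: 1.916e-07 · 27.96 / 2.296e+09 = 2.333e-15 m³/m.

value=2.333e-15 m^3/m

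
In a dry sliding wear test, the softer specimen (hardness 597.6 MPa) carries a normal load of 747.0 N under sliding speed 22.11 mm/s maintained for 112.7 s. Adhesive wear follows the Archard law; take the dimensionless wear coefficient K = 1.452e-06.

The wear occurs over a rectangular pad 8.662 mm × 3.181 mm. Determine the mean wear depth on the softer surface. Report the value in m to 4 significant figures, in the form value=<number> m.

value=1.641e-07 m

Every step carries exact precision. Intermediates are printed rounded; rounded once at the end to 4 significant figures.
Sliding speed v = 22.11 mm/s = 0.02211 m/s. Total distance L = v·t = 0.02211 m/s × 112.7 s = 2.492 m.
Hardness H = 597.6 MPa = 5.976e+08 Pa.
Pad sides 8.662 mm × 3.181 mm = 0.008662 m × 0.003181 m. Contact area A = 0.008662 m × 0.003181 m = 2.755e-05 m².
As SI base values: W = 747.0 N, H = 5.976e+08 Pa, K = 1.452e-06.
By Archard's law, V = K·W·L/H = 1.452e-06 · 747.0 · 2.492 / 5.976e+08 = 4.523e-12 m³.
Average depth h = V/A = 4.523e-12 / 2.755e-05 = 1.641e-07 m.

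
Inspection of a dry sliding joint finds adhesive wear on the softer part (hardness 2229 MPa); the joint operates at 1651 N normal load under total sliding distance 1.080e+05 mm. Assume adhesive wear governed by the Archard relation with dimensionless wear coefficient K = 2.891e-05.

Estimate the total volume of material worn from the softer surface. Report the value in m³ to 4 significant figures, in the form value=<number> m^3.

Every step maintains full float precision, and the intermediates appear rounded — one final rounding, at 4 significant digits.
Convert: Distance covered L = 1.080e+05 mm = 108.0 m.
Convert: Hardness H = 2229 MPa = 2.229e+09 Pa.
SI base units throughout: W = 1651 N, H = 2.229e+09 Pa, K = 2.891e-05.
The Archard volume V = K·W·L/H = 2.891e-05 · 1651 · 108.0 / 2.229e+09 = 2.313e-09 m³.

value=2.313e-09 m^3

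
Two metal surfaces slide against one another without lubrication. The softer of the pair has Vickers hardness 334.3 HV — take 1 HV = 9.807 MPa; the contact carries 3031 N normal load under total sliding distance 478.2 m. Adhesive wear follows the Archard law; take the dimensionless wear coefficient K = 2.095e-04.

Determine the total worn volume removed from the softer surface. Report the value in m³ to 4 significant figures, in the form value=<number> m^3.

All working math keeps full precision. Intermediate values are printed rounded, and rounded just once: 4 significant digits.
Convert: Hardness H = 334.3 HV × 9.807 MPa/HV = 3278 MPa = 3.278e+09 Pa.
Collected in SI base units: W = 3031 N, H = 3.278e+09 Pa, K = 2.095e-04.
Archard volume V = K·W·L/H = 2.095e-04 · 3031 · 478.2 / 3.278e+09 = 9.262e-08 m³.

value=9.262e-08 m^3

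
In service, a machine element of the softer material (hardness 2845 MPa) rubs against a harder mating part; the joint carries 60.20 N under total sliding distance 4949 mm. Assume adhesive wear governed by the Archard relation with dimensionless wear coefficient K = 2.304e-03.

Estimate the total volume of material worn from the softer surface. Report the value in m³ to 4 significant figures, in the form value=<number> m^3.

Intermediate values are displayed rounded — each operation carries exact precision — one final rounding: four significant figures.
Convert: Distance covered L = 4949 mm = 4.949 m.
Convert: Hardness H = 2845 MPa = 2.845e+09 Pa.
Working in SI base units: W = 60.20 N, H = 2.845e+09 Pa, K = 2.304e-03.
Volume removed: V = K·W·L/H = 2.304e-03 · 60.20 · 4.949 / 2.845e+09 = 2.413e-10 m³.

value=2.413e-10 m^3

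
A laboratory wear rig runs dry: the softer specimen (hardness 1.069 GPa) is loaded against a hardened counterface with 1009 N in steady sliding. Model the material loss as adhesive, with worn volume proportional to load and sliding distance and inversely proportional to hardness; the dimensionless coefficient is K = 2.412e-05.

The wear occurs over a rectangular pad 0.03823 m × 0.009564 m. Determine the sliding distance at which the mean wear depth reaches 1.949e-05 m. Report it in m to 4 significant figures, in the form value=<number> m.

Intermediate values are shown rounded, and every step maintains exact precision. Rounded once at the end: four significant figures.
Hardness H = 1.069 GPa = 1.069e+09 Pa.
Contact area A = 0.03823 m × 0.009564 m = 3.656e-04 m².
Expressed in SI base units: W = 1009 N, H = 1.069e+09 Pa, K = 2.412e-05.
Permissible volume V_lim = h_lim·A = 1.949e-05 · 3.656e-04 = 7.126e-09 m³.
So the life L = V_lim·H/(K·W) = 7.126e-09 · 1.069e+09 / (2.412e-05 · 1009) = 313.0 m.

value=313.0 m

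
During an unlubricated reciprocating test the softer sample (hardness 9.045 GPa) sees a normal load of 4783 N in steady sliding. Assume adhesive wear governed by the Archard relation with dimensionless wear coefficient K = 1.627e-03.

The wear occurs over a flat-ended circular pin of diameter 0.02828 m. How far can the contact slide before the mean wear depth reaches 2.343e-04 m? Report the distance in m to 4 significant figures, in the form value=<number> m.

value=171.1 m

The intermediates are printed rounded; the algebra maintains full float precision, and a lone final rounding, at four significant digits.
Hardness H = 9.045 GPa = 9.045e+09 Pa.
Contact area A = π·d²/4 = π·(0.02828 m)²/4 = 6.281e-04 m².
In SI base units, W = 4783 N, H = 9.045e+09 Pa, K = 1.627e-03.
Volume at the limit: V_lim = h_lim·A = 2.343e-04 · 6.281e-04 = 1.472e-07 m³.
Inverting, life L = V_lim·H/(K·W) = 1.472e-07 · 9.045e+09 / (1.627e-03 · 4783) = 171.1 m.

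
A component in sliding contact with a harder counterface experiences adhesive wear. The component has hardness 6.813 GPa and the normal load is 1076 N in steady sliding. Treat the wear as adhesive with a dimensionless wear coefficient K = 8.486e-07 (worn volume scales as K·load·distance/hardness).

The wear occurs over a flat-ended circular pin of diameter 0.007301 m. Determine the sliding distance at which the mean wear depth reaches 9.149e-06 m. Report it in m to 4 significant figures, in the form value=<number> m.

value=2858 m

All working math maintains full precision, and displayed values are rounded; rounded just once: four significant figures.
Convert: Hardness H = 6.813 GPa = 6.813e+09 Pa.
Convert: Contact area A = π·d²/4 = π·(0.007301 m)²/4 = 4.187e-05 m².
Restated in SI base units: W = 1076 N, H = 6.813e+09 Pa, K = 8.486e-07.
Volume at the limit: V_lim = h_lim·A = 9.149e-06 · 4.187e-05 = 3.830e-10 m³.
So the life L = V_lim·H/(K·W) = 3.830e-10 · 6.813e+09 / (8.486e-07 · 1076) = 2858 m.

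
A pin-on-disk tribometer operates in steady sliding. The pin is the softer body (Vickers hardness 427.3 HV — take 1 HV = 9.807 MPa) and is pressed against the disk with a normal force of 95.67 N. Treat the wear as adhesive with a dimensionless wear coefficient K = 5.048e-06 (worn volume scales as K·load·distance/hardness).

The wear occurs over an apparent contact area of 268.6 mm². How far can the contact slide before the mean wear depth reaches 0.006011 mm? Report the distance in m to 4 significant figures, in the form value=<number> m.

value=1.401e+04 m

The intermediates are printed rounded; each operation maintains full precision; a single final rounding, at four significant figures.
Convert: Hardness H = 427.3 HV × 9.807 MPa/HV = 4191 MPa = 4.191e+09 Pa.
Convert: Contact area A = 268.6 mm² = 2.686e-04 m².
Convert: Depth limit h_lim = 0.006011 mm = 6.011e-06 m.
Working in SI base units: W = 95.67 N, H = 4.191e+09 Pa, K = 5.048e-06.
Allowed volume V_lim = h_lim·A = 6.011e-06 · 2.686e-04 = 1.615e-09 m³.
Life L = V_lim·H/(K·W) = 1.615e-09 · 4.191e+09 / (5.048e-06 · 95.67) = 1.401e+04 m.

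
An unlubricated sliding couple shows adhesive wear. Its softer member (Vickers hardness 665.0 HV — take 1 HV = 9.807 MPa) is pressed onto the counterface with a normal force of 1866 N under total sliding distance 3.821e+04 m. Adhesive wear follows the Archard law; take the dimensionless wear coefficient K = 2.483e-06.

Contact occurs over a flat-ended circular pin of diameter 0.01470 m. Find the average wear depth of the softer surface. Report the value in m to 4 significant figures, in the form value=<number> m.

value=1.599e-04 m

Intermediates are shown rounded; all arithmetic carries full precision, and rounded once at the end, at 4 significant digits.
Hardness H = 665.0 HV × 9.807 MPa/HV = 6522 MPa = 6.522e+09 Pa.
Contact area A = π·d²/4 = π·(0.01470 m)²/4 = 1.697e-04 m².
Restated in SI base units: W = 1866 N, H = 6.522e+09 Pa, K = 2.483e-06.
Volume removed: V = K·W·L/H = 2.483e-06 · 1866 · 3.821e+04 / 6.522e+09 = 2.715e-08 m³.
Depth h = V/A = 2.715e-08 / 1.697e-04 = 1.599e-04 m.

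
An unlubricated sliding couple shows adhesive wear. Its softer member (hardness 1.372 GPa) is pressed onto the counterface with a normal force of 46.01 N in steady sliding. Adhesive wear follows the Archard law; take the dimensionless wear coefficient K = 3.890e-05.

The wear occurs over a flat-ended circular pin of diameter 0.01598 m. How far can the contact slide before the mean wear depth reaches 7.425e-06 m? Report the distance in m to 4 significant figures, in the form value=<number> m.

Intermediate values are printed rounded; each operation runs at exact precision; a single final rounding, at four significant digits.
Hardness H = 1.372 GPa = 1.372e+09 Pa.
Contact area A = π·d²/4 = π·(0.01598 m)²/4 = 2.006e-04 m².
Restated in SI base units: W = 46.01 N, H = 1.372e+09 Pa, K = 3.890e-05.
At the depth limit, V_lim = h_lim·A = 7.425e-06 · 2.006e-04 = 1.489e-09 m³.
Thus life L = V_lim·H/(K·W) = 1.489e-09 · 1.372e+09 / (3.890e-05 · 46.01) = 1142 m.

value=1142 m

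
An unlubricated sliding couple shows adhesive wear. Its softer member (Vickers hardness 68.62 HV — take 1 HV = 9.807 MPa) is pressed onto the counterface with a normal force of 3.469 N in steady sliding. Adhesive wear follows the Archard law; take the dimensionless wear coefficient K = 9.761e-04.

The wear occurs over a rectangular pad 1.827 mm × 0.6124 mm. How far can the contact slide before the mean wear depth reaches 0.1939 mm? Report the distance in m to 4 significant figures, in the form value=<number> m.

value=43.12 m

Displayed values are rounded — all working math holds full precision, and a lone final rounding: four significant digits.
Convert: Hardness H = 68.62 HV × 9.807 MPa/HV = 673.0 MPa = 6.730e+08 Pa.
Convert: Pad sides 1.827 mm × 0.6124 mm = 1.827e-03 m × 6.124e-04 m. Contact area A = 1.827e-03 m × 6.124e-04 m = 1.119e-06 m².
Convert: Depth limit h_lim = 0.1939 mm = 1.939e-04 m.
In SI base units: W = 3.469 N, H = 6.730e+08 Pa, K = 9.761e-04.
Volume at the limit: V_lim = h_lim·A = 1.939e-04 · 1.119e-06 = 2.169e-10 m³.
Life L = V_lim·H/(K·W) = 2.169e-10 · 6.730e+08 / (9.761e-04 · 3.469) = 43.12 m.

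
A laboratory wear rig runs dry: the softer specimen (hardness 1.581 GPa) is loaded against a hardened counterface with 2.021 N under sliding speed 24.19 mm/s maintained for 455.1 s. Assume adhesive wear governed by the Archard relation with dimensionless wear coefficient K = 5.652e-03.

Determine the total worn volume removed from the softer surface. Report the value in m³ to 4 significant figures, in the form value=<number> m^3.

value=7.954e-11 m^3

Intermediates are displayed rounded, and each operation runs at full float precision; rounded once at the end: four significant figures.
Sliding speed v = 24.19 mm/s = 0.02419 m/s. Total distance L = v·t = 0.02419 m/s × 455.1 s = 11.01 m.
Hardness H = 1.581 GPa = 1.581e+09 Pa.
In SI base units: W = 2.021 N, H = 1.581e+09 Pa, K = 5.652e-03.
Archard relation: V = K·W·L/H = 5.652e-03 · 2.021 · 11.01 / 1.581e+09 = 7.954e-11 m³.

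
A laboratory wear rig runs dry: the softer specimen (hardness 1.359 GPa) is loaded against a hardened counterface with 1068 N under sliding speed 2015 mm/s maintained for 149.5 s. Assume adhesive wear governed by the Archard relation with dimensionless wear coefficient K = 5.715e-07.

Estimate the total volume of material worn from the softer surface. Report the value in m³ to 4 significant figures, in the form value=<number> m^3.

value=1.353e-10 m^3

The intermediates are shown rounded — the algebra carries full float precision; a single final rounding to 4 significant digits.
Sliding speed v = 2015 mm/s = 2.015 m/s. Distance covered L = v·t = 2.015 m/s × 149.5 s = 301.2 m.
Hardness H = 1.359 GPa = 1.359e+09 Pa.
Restated in SI base units: W = 1068 N, H = 1.359e+09 Pa, K = 5.715e-07.
Worn volume V = K·W·L/H = 5.715e-07 · 1068 · 301.2 / 1.359e+09 = 1.353e-10 m³.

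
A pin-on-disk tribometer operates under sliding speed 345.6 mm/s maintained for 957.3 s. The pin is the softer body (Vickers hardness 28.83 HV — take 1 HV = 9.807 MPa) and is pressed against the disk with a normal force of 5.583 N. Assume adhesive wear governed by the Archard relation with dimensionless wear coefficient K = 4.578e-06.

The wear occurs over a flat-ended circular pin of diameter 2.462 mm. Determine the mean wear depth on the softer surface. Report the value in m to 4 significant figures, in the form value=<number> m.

Printed values are rounded — the algebra carries full float precision — rounded once at the end to four significant figures.
Convert: Sliding speed v = 345.6 mm/s = 0.3456 m/s. Path length L = v·t = 0.3456 m/s × 957.3 s = 330.8 m.
Convert: Hardness H = 28.83 HV × 9.807 MPa/HV = 282.7 MPa = 2.827e+08 Pa.
Convert: Pin diameter d = 2.462 mm = 0.002462 m. Contact area A = π·d²/4 = π·(0.002462 m)²/4 = 4.761e-06 m².
In SI base units: W = 5.583 N, H = 2.827e+08 Pa, K = 4.578e-06.
Apply Archard: V = K·W·L/H = 4.578e-06 · 5.583 · 330.8 / 2.827e+08 = 2.991e-11 m³.
Average depth h = V/A = 2.991e-11 / 4.761e-06 = 6.282e-06 m.

value=6.282e-06 m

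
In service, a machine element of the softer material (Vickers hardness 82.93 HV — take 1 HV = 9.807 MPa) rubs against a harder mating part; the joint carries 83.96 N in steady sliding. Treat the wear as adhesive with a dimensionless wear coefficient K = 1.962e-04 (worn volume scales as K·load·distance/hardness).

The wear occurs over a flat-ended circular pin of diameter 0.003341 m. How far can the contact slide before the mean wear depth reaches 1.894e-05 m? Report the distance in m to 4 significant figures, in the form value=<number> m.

value=8.198 m

The algebra maintains full precision — intermediates are printed rounded. Rounded just once, at 4 significant figures.
Convert: Hardness H = 82.93 HV × 9.807 MPa/HV = 813.3 MPa = 8.133e+08 Pa.
Convert: Contact area A = π·d²/4 = π·(0.003341 m)²/4 = 8.767e-06 m².
Restated in SI base units: W = 83.96 N, H = 8.133e+08 Pa, K = 1.962e-04.
Wearable volume V_lim = h_lim·A = 1.894e-05 · 8.767e-06 = 1.660e-10 m³.
Sliding life L = V_lim·H/(K·W) = 1.660e-10 · 8.133e+08 / (1.962e-04 · 83.96) = 8.198 m.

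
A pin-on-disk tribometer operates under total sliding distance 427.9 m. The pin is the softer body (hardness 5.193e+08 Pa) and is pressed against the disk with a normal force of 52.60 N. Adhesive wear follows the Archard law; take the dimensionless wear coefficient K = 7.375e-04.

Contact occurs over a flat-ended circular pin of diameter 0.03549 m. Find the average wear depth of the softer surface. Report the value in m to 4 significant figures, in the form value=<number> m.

Intermediates are displayed rounded. The computation keeps full precision. Rounded once at the end: 4 significant figures.
Contact area A = π·d²/4 = π·(0.03549 m)²/4 = 9.892e-04 m².
Collected in SI base units: W = 52.60 N, H = 5.193e+08 Pa, K = 7.375e-04.
Volume removed: V = K·W·L/H = 7.375e-04 · 52.60 · 427.9 / 5.193e+08 = 3.196e-08 m³.
Wear depth h = V/A = 3.196e-08 / 9.892e-04 = 3.231e-05 m.

value=3.231e-05 m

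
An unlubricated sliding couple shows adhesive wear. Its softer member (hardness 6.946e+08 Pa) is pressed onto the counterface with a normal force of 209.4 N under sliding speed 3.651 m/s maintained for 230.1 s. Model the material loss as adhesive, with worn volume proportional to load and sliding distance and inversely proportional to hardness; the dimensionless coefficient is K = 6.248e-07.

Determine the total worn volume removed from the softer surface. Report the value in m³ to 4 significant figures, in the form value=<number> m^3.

value=1.582e-10 m^3

The algebra keeps full float precision — intermediate values are shown rounded. Rounded once at the end to four significant figures.
Convert: Path length L = v·t = 3.651 m/s × 230.1 s = 840.1 m.
As SI base values: W = 209.4 N, H = 6.946e+08 Pa, K = 6.248e-07.
The Archard volume V = K·W·L/H = 6.248e-07 · 209.4 · 840.1 / 6.946e+08 = 1.582e-10 m³.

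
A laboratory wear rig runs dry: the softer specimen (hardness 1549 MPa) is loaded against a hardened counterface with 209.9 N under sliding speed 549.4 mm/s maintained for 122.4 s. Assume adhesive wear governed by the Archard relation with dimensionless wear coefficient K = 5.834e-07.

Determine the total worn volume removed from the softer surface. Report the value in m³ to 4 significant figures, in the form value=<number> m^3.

Displayed values are rounded, and the computation runs at full precision. Rounded just once to 4 significant figures.
Convert: Sliding speed v = 549.4 mm/s = 0.5494 m/s. Distance L = v·t = 0.5494 m/s × 122.4 s = 67.25 m.
Convert: Hardness H = 1549 MPa = 1.549e+09 Pa.
Collected in SI base units: W = 209.9 N, H = 1.549e+09 Pa, K = 5.834e-07.
Wear volume V = K·W·L/H = 5.834e-07 · 209.9 · 67.25 / 1.549e+09 = 5.316e-12 m³.

value=5.316e-12 m^3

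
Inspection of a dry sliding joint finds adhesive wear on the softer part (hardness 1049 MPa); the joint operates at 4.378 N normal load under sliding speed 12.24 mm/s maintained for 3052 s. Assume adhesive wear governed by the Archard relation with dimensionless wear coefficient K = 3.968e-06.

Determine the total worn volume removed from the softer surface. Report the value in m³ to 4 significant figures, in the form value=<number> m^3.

Every step carries exact precision; the intermediates appear rounded, and rounded just once to 4 significant digits.
Convert: Sliding speed v = 12.24 mm/s = 0.01224 m/s. Distance L = v·t = 0.01224 m/s × 3052 s = 37.36 m.
Convert: Hardness H = 1049 MPa = 1.049e+09 Pa.
In SI base units: W = 4.378 N, H = 1.049e+09 Pa, K = 3.968e-06.
Archard volume V = K·W·L/H = 3.968e-06 · 4.378 · 37.36 / 1.049e+09 = 6.186e-13 m³.

value=6.186e-13 m^3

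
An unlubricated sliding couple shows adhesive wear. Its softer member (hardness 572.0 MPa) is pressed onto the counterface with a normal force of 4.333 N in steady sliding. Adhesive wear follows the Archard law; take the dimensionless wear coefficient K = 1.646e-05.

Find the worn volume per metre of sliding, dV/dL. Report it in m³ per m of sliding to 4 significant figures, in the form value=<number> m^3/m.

value=1.247e-13 m^3/m

Displayed values are rounded. All working math runs at full float precision; a single final rounding to 4 significant digits.
Convert: Hardness H = 572.0 MPa = 5.720e+08 Pa.
In SI base units, W = 4.333 N, H = 5.720e+08 Pa, K = 1.646e-05.
The wear rate dV/dL = K·W/H: 1.646e-05 · 4.333 / 5.720e+08 = 1.247e-13 m³/m.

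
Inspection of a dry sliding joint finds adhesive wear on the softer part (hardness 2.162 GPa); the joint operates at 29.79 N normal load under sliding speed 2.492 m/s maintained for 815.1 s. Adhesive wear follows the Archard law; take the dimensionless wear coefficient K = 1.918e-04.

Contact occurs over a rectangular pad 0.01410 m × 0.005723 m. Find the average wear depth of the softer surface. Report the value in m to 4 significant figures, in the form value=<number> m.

value=6.652e-05 m

Intermediates are shown rounded — all arithmetic keeps full float precision, and rounded once at the end: four significant digits.
Distance covered L = v·t = 2.492 m/s × 815.1 s = 2031 m.
Hardness H = 2.162 GPa = 2.162e+09 Pa.
Contact area A = 0.01410 m × 0.005723 m = 8.069e-05 m².
In SI base units, W = 29.79 N, H = 2.162e+09 Pa, K = 1.918e-04.
Wear volume V = K·W·L/H = 1.918e-04 · 29.79 · 2031 / 2.162e+09 = 5.368e-09 m³.
Depth h = V/A = 5.368e-09 / 8.069e-05 = 6.652e-05 m.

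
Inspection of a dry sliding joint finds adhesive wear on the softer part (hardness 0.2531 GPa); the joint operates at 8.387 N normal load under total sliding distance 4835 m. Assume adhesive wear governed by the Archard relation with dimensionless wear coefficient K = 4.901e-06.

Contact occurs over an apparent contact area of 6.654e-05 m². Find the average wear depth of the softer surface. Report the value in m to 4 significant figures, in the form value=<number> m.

The intermediates are displayed rounded; each operation keeps full precision; one final rounding to four significant digits.
Hardness H = 0.2531 GPa = 2.531e+08 Pa.
As SI base values: W = 8.387 N, H = 2.531e+08 Pa, K = 4.901e-06.
The Archard volume V = K·W·L/H = 4.901e-06 · 8.387 · 4835 / 2.531e+08 = 7.852e-10 m³.
Mean depth h = V/A = 7.852e-10 / 6.654e-05 = 1.180e-05 m.

value=1.180e-05 m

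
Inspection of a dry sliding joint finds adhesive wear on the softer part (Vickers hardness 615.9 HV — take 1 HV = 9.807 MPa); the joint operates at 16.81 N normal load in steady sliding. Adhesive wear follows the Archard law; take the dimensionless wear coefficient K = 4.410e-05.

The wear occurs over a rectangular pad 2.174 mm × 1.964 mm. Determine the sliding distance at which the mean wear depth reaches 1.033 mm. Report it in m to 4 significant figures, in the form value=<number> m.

value=3.594e+04 m

Intermediate values are shown rounded. Every step carries full precision — a single final rounding, at 4 significant figures.
Hardness H = 615.9 HV × 9.807 MPa/HV = 6040 MPa = 6.040e+09 Pa.
Pad sides 2.174 mm × 1.964 mm = 0.002174 m × 0.001964 m. Contact area A = 0.002174 m × 0.001964 m = 4.270e-06 m².
Depth limit h_lim = 1.033 mm = 0.001033 m.
Expressed in SI base units: W = 16.81 N, H = 6.040e+09 Pa, K = 4.410e-05.
Wearable volume V_lim = h_lim·A = 0.001033 · 4.270e-06 = 4.411e-09 m³.
Sliding life L = V_lim·H/(K·W) = 4.411e-09 · 6.040e+09 / (4.410e-05 · 16.81) = 3.594e+04 m.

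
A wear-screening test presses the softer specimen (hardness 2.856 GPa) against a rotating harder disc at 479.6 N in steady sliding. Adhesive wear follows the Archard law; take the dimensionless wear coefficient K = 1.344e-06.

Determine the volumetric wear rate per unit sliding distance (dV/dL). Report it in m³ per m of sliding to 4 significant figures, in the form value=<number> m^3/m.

value=2.257e-13 m^3/m

Displayed values are rounded; every step keeps full precision; rounded once at the end: 4 significant digits.
Hardness H = 2.856 GPa = 2.856e+09 Pa.
As SI base values: W = 479.6 N, H = 2.856e+09 Pa, K = 1.344e-06.
Sliding wear rate dV/dL = K·W/H (no L dependence): 1.344e-06 · 479.6 / 2.856e+09 = 2.257e-13 m³/m.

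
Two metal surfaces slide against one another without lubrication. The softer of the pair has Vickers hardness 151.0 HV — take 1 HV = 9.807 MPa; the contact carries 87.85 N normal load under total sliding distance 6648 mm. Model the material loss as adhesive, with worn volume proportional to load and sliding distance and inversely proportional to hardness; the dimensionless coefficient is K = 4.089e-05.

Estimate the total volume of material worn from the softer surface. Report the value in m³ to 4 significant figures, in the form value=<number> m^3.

Displayed values are rounded. The computation keeps full precision; rounded just once to 4 significant figures.
Convert: Path length L = 6648 mm = 6.648 m.
Convert: Hardness H = 151.0 HV × 9.807 MPa/HV = 1481 MPa = 1.481e+09 Pa.
As SI base values: W = 87.85 N, H = 1.481e+09 Pa, K = 4.089e-05.
Archard relation: V = K·W·L/H = 4.089e-05 · 87.85 · 6.648 / 1.481e+09 = 1.613e-11 m³.

value=1.613e-11 m^3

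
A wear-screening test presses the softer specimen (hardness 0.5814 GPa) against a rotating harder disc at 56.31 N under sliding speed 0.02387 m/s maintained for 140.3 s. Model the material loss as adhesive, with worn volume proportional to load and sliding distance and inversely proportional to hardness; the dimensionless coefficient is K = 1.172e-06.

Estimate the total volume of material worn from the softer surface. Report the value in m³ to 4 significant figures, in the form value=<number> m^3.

value=3.801e-13 m^3

The intermediates are displayed rounded — every step holds full precision; a single final rounding, at four significant figures.
Convert: Total distance L = v·t = 0.02387 m/s × 140.3 s = 3.349 m.
Convert: Hardness H = 0.5814 GPa = 5.814e+08 Pa.
Restated in SI base units: W = 56.31 N, H = 5.814e+08 Pa, K = 1.172e-06.
The Archard volume V = K·W·L/H = 1.172e-06 · 56.31 · 3.349 / 5.814e+08 = 3.801e-13 m³.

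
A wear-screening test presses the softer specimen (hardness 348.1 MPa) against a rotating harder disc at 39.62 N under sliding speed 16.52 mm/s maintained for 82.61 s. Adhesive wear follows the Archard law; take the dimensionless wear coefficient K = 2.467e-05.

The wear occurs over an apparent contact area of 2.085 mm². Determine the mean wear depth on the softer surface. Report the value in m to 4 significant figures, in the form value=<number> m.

value=1.838e-06 m

Every step runs at full float precision. Quoted intermediates are rounded — one last rounding, at four significant figures.
Convert: Sliding speed v = 16.52 mm/s = 0.01652 m/s. Path length L = v·t = 0.01652 m/s × 82.61 s = 1.365 m.
Convert: Hardness H = 348.1 MPa = 3.481e+08 Pa.
Convert: Contact area A = 2.085 mm² = 2.085e-06 m².
Restated in SI base units: W = 39.62 N, H = 3.481e+08 Pa, K = 2.467e-05.
Wear volume V = K·W·L/H = 2.467e-05 · 39.62 · 1.365 / 3.481e+08 = 3.832e-12 m³.
Depth of wear h = V/A = 3.832e-12 / 2.085e-06 = 1.838e-06 m.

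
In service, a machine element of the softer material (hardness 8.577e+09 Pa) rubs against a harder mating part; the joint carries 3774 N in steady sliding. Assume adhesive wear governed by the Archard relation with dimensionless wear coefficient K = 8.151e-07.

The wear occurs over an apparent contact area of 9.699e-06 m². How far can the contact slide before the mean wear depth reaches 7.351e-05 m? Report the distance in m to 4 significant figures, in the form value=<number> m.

The intermediates appear rounded; all working math maintains full precision; a lone final rounding, at 4 significant figures.
In SI base units: W = 3774 N, H = 8.577e+09 Pa, K = 8.151e-07.
Permissible volume V_lim = h_lim·A = 7.351e-05 · 9.699e-06 = 7.130e-10 m³.
Life L = V_lim·H/(K·W) = 7.130e-10 · 8.577e+09 / (8.151e-07 · 3774) = 1988 m.

value=1988 m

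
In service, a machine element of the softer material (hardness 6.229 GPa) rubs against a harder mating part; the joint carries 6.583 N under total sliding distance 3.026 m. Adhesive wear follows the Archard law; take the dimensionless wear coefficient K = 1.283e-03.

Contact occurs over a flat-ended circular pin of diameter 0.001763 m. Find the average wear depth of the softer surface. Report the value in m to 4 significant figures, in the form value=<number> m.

Every step runs at full float precision, and intermediates are printed rounded, and a single final rounding, at four significant figures.
Convert: Hardness H = 6.229 GPa = 6.229e+09 Pa.
Convert: Contact area A = π·d²/4 = π·(0.001763 m)²/4 = 2.441e-06 m².
Working in SI base units: W = 6.583 N, H = 6.229e+09 Pa, K = 1.283e-03.
Apply Archard: V = K·W·L/H = 1.283e-03 · 6.583 · 3.026 / 6.229e+09 = 4.103e-12 m³.
Mean wear depth h = V/A = 4.103e-12 / 2.441e-06 = 1.681e-06 m.

value=1.681e-06 m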